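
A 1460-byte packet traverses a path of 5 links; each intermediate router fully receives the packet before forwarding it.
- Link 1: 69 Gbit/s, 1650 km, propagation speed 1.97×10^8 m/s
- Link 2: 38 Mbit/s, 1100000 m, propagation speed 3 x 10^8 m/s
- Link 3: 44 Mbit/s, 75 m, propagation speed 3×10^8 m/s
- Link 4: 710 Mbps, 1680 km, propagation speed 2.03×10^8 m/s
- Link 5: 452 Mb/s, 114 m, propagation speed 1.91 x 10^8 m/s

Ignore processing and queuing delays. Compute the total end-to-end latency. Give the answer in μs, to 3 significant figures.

20900 μs

L = 1460 × 8 = 11680 bits.
Transmission delays (L/R per hop): 0.169275, 307.368, 265.455, 16.4507, 25.8407 μs; sum = 615.284 μs.
Propagation delays (d/s per hop): 8375.63, 3666.67, 0.25, 8275.86, 0.596859 μs; sum = 20319 μs.
End-to-end = 20900 μs.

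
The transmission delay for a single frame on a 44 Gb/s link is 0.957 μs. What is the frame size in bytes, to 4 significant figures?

L = R × t_tx = 44000000000 b/s × 9.57e-07 s = 42108 bits.
In bytes: 42108 / 8 = 5264 bytes.

5264 bytes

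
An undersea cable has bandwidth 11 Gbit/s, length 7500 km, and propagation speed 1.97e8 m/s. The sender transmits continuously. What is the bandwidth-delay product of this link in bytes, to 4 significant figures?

52350000 bytes

Propagation delay = 7500000 / 197000000 = 0.0380711 s.
BDP = R × t_prop = 11000000000 × 0.0380711 = 418782000 bits.
In bytes: 418782000/8 = 52350000 bytes.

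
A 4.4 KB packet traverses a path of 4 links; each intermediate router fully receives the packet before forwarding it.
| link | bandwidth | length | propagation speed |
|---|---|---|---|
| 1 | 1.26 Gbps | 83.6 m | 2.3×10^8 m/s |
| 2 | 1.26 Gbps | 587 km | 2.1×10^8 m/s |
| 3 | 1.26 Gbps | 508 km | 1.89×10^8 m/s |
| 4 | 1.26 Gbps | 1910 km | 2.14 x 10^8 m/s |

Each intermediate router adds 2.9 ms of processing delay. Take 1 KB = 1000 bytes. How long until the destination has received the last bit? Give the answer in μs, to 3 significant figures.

L = 35200 bits.
Transmission delay per hop = L/R = 35200/1260000000 = 27.9365 μs; 4 hops → 111.746 μs.
Propagation delays (d/s per hop): 0.363478, 2795.24, 2687.83, 8925.23 μs; sum = 14408.7 μs.
Processing at 3 router(s): 3 × 2.9 ms = 8700 μs.
End-to-end = 23200 μs.

23200 μs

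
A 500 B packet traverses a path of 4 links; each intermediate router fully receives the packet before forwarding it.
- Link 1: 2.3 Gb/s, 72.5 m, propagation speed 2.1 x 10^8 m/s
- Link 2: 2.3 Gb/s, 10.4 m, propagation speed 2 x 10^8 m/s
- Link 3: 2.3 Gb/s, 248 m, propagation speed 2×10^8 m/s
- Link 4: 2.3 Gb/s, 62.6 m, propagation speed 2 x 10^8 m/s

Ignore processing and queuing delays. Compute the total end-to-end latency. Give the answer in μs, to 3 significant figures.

8.91 μs

L = 500 × 8 = 4000 bits.
Transmission delay per hop = L/R = 4000/2300000000 = 1.73913 μs; 4 hops → 6.95652 μs.
Propagation delays (d/s per hop): 0.345238, 0.052, 1.24, 0.313 μs; sum = 1.95024 μs.
End-to-end = 8.91 μs.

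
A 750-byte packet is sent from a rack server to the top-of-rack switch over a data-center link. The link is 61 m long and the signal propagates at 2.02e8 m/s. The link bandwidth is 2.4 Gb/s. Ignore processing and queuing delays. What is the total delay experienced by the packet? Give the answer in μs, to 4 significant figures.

L = 750 × 8 = 6000 bits.
Transmission delay = L/R = 6000 / 2400000000 = 2.5 μs.
Propagation delay = d/s = 61 m / 202000000 m/s = 0.30198 μs.
Total = 2.802 μs.

2.802 μs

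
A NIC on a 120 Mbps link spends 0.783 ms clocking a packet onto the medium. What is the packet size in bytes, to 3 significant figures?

11700 bytes

L = R × t_tx = 120000000 b/s × 0.000783 s = 93960 bits.
In bytes: 93960 / 8 = 11700 bytes.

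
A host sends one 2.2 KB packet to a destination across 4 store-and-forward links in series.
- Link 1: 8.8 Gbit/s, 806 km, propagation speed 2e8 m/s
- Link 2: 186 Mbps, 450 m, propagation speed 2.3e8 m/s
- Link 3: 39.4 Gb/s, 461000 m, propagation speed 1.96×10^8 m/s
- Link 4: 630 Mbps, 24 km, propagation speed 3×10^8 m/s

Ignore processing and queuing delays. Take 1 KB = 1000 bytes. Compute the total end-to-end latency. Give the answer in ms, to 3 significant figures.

6.59 ms

L = 17600 bits.
Transmission delays (L/R per hop): 0.002, 0.0946237, 0.000446701, 0.0279365 ms; sum = 0.125007 ms.
Propagation delays (d/s per hop): 4.03, 0.00195652, 2.35204, 0.08 ms; sum = 6.464 ms.
End-to-end = 6.59 ms.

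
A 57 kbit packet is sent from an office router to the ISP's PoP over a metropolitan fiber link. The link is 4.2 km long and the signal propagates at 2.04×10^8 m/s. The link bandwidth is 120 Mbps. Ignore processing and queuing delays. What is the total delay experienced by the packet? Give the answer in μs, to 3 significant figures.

496 μs

L = 57000 bits.
Transmission delay = L/R = 57000 / 120000000 = 475 μs.
Propagation delay = d/s = 4200 m / 204000000 m/s = 20.5882 μs.
Total = 496 μs.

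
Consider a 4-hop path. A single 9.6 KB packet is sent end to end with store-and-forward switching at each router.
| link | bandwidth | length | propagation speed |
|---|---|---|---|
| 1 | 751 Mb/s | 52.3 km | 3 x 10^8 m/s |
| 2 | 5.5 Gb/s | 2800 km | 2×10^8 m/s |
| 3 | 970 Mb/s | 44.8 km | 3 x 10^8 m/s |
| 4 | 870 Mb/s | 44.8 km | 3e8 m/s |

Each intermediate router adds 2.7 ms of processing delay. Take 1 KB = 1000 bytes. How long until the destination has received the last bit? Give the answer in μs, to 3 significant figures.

22900 μs

L = 76800 bits.
Transmission delays (L/R per hop): 102.264, 13.9636, 79.1753, 88.2759 μs; sum = 283.678 μs.
Propagation delays (d/s per hop): 174.333, 14000, 149.333, 149.333 μs; sum = 14473 μs.
Processing at 3 router(s): 3 × 2.7 ms = 8100 μs.
End-to-end = 22900 μs.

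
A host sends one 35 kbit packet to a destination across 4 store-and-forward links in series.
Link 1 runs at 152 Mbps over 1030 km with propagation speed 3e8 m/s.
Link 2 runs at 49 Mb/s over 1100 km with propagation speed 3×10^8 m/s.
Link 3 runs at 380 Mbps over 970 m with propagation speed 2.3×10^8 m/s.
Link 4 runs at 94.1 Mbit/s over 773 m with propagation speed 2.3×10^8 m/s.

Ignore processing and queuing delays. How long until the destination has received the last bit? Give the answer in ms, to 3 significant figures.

8.52 ms

L = 35000 bits.
Transmission delays (L/R per hop): 0.230263, 0.714286, 0.0921053, 0.371945 ms; sum = 1.4086 ms.
Propagation delays (d/s per hop): 3.43333, 3.66667, 0.00421739, 0.00336087 ms; sum = 7.10758 ms.
End-to-end = 8.52 ms.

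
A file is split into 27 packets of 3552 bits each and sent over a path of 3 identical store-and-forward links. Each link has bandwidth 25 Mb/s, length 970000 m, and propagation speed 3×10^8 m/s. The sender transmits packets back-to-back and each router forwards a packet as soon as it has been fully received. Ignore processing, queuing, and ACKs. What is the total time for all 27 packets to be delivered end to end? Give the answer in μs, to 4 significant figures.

13820 μs

Per-hop transmission t_tx = L/R = 3552/25000000 = 142.08 μs.
Per-hop propagation t_prop = 970000/300000000 = 3233.33 μs.
Pipeline fill: first packet needs 3·t_tx to clear all hops; remaining 26 packets each add one t_tx.
Total = (3+27-1)·t_tx + 3·t_prop = 29·142.08 + 3·3233.33 = 13820 μs.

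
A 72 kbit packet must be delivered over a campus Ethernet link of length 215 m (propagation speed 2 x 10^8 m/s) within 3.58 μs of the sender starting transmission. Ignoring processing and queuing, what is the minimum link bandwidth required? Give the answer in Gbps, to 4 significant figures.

28.74 Gbps

Propagation delay = 215 / 200000000 = 1.075 μs.
Transmission budget = 3.58 − 1.075 = 2.505 μs.
R ≥ L / t_tx = 72000 bits / 2.505e-06 s = 28.74 Gbps.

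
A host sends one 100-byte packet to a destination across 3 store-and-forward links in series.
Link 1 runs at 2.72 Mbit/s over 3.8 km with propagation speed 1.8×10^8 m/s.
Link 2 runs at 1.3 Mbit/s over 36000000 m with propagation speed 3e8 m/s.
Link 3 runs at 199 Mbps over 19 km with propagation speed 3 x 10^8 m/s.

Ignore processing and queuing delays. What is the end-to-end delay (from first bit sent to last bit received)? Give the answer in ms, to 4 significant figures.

L = 100 × 8 = 800 bits.
Transmission delays (L/R per hop): 0.294118, 0.615385, 0.0040201 ms; sum = 0.913522 ms.
Propagation delays (d/s per hop): 0.0211111, 120, 0.0633333 ms; sum = 120.084 ms.
End-to-end = 121.0 ms.

121.0 ms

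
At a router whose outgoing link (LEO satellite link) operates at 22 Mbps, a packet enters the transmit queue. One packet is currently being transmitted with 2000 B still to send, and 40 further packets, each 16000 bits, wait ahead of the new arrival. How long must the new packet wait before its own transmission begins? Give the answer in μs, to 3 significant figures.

Each queued packet: L/R = 16000/22000000 = 727.273 μs.
40 queued → 29090.9 μs.
Plus remaining 16000 bits of current packet: 727.273 μs.
Queuing delay = 29800 μs.

29800 μs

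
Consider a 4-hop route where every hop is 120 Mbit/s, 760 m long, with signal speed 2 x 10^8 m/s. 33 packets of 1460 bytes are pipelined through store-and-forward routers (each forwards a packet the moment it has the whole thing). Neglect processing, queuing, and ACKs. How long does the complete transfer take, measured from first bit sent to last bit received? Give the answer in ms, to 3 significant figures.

3.52 ms

Per-hop transmission t_tx = L/R = 11680/120000000 = 0.0973333 ms.
Per-hop propagation t_prop = 760/200000000 = 0.0038 ms.
Pipeline fill: first packet needs 4·t_tx to clear all hops; remaining 32 packets each add one t_tx.
Total = (4+33-1)·t_tx + 4·t_prop = 36·0.0973333 + 4·0.0038 = 3.52 ms.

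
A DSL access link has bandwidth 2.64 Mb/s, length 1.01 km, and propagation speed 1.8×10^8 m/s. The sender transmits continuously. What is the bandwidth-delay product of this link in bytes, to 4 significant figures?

Propagation delay = 1010 / 180000000 = 5.61111e-06 s.
BDP = R × t_prop = 2640000 × 5.61111e-06 = 14.8133 bits.
In bytes: 14.8133/8 = 1.852 bytes.

1.852 bytes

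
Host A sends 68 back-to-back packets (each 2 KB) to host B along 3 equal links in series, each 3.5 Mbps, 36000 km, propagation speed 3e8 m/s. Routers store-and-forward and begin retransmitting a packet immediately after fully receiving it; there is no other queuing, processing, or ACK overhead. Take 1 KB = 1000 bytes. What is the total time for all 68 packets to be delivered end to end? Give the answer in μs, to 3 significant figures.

Per-hop transmission t_tx = L/R = 16000/3500000 = 4571.43 μs.
Per-hop propagation t_prop = 36000000/300000000 = 120000 μs.
Pipeline fill: first packet needs 3·t_tx to clear all hops; remaining 67 packets each add one t_tx.
Total = (3+68-1)·t_tx + 3·t_prop = 70·4571.43 + 3·120000 = 680000 μs.

680000 μs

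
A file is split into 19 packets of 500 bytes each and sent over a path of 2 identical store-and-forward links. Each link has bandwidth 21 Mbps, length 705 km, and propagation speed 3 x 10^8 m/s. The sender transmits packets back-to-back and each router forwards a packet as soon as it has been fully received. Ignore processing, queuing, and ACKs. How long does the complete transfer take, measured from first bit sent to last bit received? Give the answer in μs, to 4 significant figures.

Per-hop transmission t_tx = L/R = 4000/21000000 = 190.476 μs.
Per-hop propagation t_prop = 705000/300000000 = 2350 μs.
Pipeline fill: first packet needs 2·t_tx to clear all hops; remaining 18 packets each add one t_tx.
Total = (2+19-1)·t_tx + 2·t_prop = 20·190.476 + 2·2350 = 8510 μs.

8510 μs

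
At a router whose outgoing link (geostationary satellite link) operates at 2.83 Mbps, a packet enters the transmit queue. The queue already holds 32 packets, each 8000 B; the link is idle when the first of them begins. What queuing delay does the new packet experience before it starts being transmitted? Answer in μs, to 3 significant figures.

Each queued packet: L/R = 64000/2830000 = 22614.8 μs.
32 queued → 723675 μs.
Queuing delay = 724000 μs.

724000 μs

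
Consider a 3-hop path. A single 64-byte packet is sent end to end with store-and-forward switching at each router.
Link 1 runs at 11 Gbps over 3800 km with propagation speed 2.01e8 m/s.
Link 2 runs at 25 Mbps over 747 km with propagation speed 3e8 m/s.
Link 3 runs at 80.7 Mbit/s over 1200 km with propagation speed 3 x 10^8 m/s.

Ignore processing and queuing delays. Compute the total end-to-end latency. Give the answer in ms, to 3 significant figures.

25.4 ms

L = 64 × 8 = 512 bits.
Transmission delays (L/R per hop): 4.65455e-05, 0.02048, 0.00634449 ms; sum = 0.026871 ms.
Propagation delays (d/s per hop): 18.9055, 2.49, 4 ms; sum = 25.3955 ms.
End-to-end = 25.4 ms.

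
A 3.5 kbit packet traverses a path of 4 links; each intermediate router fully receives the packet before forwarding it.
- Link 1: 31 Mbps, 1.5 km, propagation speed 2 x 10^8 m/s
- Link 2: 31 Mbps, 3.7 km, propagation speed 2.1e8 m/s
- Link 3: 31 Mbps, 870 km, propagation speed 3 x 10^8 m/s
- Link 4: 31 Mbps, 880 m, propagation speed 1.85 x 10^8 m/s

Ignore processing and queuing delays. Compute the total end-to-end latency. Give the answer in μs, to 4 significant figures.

3381 μs

L = 3500 bits.
Transmission delay per hop = L/R = 3500/31000000 = 112.903 μs; 4 hops → 451.613 μs.
Propagation delays (d/s per hop): 7.5, 17.619, 2900, 4.75676 μs; sum = 2929.88 μs.
End-to-end = 3381 μs.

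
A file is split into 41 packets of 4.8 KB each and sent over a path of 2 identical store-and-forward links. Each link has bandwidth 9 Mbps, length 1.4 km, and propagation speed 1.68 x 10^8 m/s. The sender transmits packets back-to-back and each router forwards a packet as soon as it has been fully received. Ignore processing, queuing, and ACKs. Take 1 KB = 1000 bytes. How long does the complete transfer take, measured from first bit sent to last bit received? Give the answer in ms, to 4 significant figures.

Per-hop transmission t_tx = L/R = 38400/9000000 = 4.26667 ms.
Per-hop propagation t_prop = 1400/168000000 = 0.00833333 ms.
Pipeline fill: first packet needs 2·t_tx to clear all hops; remaining 40 packets each add one t_tx.
Total = (2+41-1)·t_tx + 2·t_prop = 42·4.26667 + 2·0.00833333 = 179.2 ms.

179.2 ms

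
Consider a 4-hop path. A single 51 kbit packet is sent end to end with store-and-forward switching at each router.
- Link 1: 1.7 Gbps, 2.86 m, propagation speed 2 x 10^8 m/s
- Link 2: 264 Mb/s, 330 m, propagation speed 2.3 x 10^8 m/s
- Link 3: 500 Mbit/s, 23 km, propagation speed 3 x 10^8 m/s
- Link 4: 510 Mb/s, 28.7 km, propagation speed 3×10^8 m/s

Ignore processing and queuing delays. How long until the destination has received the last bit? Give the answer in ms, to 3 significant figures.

0.599 ms

L = 51000 bits.
Transmission delays (L/R per hop): 0.03, 0.193182, 0.102, 0.1 ms; sum = 0.425182 ms.
Propagation delays (d/s per hop): 1.43e-05, 0.00143478, 0.0766667, 0.0956667 ms; sum = 0.173782 ms.
End-to-end = 0.599 ms.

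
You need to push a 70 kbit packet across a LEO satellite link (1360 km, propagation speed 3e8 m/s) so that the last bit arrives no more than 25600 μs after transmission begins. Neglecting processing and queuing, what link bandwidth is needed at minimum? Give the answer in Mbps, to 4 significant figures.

3.323 Mbps

Propagation delay = 1360000 / 300000000 = 4533.33 μs.
Transmission budget = 25600 − 4533.33 = 21066.7 μs.
R ≥ L / t_tx = 70000 bits / 0.0210667 s = 3.323 Mbps.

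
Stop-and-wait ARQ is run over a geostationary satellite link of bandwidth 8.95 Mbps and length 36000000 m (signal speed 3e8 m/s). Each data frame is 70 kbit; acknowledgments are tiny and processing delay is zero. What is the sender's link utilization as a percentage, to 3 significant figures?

t_tx = L/R = 70000/8950000 = 0.00782123 s.
t_prop = 36000000/300000000 = 0.12 s; RTT = 0.24 s.
Cycle = t_tx + RTT = 0.247821 s.
Utilization = t_tx / cycle = 0.00782123/0.247821 = 3.16 %.

3.16 %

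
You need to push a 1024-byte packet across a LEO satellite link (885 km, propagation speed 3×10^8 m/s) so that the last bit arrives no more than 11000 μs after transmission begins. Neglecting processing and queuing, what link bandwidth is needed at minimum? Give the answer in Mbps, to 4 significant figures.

1.018 Mbps

L = 8192 bits.
Propagation delay = 885000 / 300000000 = 2950 μs.
Transmission budget = 11000 − 2950 = 8050 μs.
R ≥ L / t_tx = 8192 bits / 0.00805 s = 1.018 Mbps.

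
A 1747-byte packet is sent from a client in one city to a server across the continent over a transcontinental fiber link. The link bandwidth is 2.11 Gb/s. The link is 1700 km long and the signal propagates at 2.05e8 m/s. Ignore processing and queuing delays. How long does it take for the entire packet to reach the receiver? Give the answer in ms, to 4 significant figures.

8.299 ms

L = 1747 × 8 = 13976 bits.
Transmission delay = L/R = 13976 / 2.11e+09 = 0.0066237 ms.
Propagation delay = d/s = 1700000 m / 2.05e+08 m/s = 8.29268 ms.
Total = 8.299 ms.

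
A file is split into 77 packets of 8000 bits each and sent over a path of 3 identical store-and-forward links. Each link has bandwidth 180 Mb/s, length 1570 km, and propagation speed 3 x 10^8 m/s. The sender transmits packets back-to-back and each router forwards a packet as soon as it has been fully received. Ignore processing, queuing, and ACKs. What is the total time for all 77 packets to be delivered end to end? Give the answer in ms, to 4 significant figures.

19.21 ms

Per-hop transmission t_tx = L/R = 8000/180000000 = 0.0444444 ms.
Per-hop propagation t_prop = 1570000/300000000 = 5.23333 ms.
Pipeline fill: first packet needs 3·t_tx to clear all hops; remaining 76 packets each add one t_tx.
Total = (3+77-1)·t_tx + 3·t_prop = 79·0.0444444 + 3·5.23333 = 19.21 ms.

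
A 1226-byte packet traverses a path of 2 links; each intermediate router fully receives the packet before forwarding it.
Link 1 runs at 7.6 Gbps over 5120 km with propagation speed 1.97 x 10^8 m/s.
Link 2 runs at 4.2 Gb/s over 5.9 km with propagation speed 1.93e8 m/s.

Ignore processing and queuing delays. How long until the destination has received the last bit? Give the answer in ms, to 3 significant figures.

L = 1226 × 8 = 9808 bits.
Transmission delays (L/R per hop): 0.00129053, 0.00233524 ms; sum = 0.00362576 ms.
Propagation delays (d/s per hop): 25.9898, 0.0305699 ms; sum = 26.0204 ms.
End-to-end = 26.0 ms.

26.0 ms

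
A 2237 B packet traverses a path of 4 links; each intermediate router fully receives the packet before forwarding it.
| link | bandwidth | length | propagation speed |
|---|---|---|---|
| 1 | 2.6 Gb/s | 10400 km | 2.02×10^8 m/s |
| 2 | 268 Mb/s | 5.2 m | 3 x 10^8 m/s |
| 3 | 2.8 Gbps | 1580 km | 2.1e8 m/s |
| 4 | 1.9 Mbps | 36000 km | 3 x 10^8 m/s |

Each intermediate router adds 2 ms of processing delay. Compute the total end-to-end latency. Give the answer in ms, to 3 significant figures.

195 ms

L = 2237 × 8 = 17896 bits.
Transmission delays (L/R per hop): 0.00688308, 0.0667761, 0.00639143, 9.41895 ms; sum = 9.499 ms.
Propagation delays (d/s per hop): 51.4851, 1.73333e-05, 7.52381, 120 ms; sum = 179.009 ms.
Processing at 3 router(s): 3 × 2 ms = 6 ms.
End-to-end = 195 ms.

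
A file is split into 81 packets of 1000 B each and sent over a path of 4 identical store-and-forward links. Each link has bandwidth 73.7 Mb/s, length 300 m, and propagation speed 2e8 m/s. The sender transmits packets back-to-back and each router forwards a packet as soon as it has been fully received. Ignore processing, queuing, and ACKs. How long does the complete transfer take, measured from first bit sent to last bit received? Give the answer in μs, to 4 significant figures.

Per-hop transmission t_tx = L/R = 8000/73700000 = 108.548 μs.
Per-hop propagation t_prop = 300/200000000 = 1.5 μs.
Pipeline fill: first packet needs 4·t_tx to clear all hops; remaining 80 packets each add one t_tx.
Total = (4+81-1)·t_tx + 4·t_prop = 84·108.548 + 4·1.5 = 9124 μs.

9124 μs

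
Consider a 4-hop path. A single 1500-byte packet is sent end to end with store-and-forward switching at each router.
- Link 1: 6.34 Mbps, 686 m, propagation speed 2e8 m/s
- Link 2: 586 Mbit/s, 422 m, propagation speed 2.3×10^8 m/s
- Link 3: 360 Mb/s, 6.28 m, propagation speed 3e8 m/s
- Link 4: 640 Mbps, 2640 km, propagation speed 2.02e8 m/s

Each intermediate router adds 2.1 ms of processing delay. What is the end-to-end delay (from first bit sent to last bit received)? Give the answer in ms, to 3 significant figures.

21.3 ms

L = 1500 × 8 = 12000 bits.
Transmission delays (L/R per hop): 1.89274, 0.0204778, 0.0333333, 0.01875 ms; sum = 1.96531 ms.
Propagation delays (d/s per hop): 0.00343, 0.00183478, 2.09333e-05, 13.0693 ms; sum = 13.0746 ms.
Processing at 3 router(s): 3 × 2.1 ms = 6.3 ms.
End-to-end = 21.3 ms.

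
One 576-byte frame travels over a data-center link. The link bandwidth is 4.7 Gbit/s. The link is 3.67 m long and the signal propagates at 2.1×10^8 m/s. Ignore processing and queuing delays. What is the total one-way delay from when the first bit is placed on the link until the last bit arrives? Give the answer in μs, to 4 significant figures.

0.9979 μs

L = 576 × 8 = 4608 bits.
Transmission delay = L/R = 4608 / 4700000000 = 0.980426 μs.
Propagation delay = d/s = 3.67 m / 210000000 m/s = 0.0174762 μs.
Total = 0.9979 μs.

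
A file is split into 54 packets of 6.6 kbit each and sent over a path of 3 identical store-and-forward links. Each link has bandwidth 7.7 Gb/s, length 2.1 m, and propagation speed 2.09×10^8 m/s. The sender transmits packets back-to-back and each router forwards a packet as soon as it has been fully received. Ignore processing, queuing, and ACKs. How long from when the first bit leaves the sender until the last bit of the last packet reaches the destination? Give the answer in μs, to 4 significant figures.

Per-hop transmission t_tx = L/R = 6600/7700000000 = 0.857143 μs.
Per-hop propagation t_prop = 2.1/209000000 = 0.0100478 μs.
Pipeline fill: first packet needs 3·t_tx to clear all hops; remaining 53 packets each add one t_tx.
Total = (3+54-1)·t_tx + 3·t_prop = 56·0.857143 + 3·0.0100478 = 48.03 μs.

48.03 μs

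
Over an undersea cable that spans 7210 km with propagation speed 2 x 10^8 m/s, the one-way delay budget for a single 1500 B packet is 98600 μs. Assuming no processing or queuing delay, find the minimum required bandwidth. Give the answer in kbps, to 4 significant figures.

L = 12000 bits.
Propagation delay = 7210000 / 200000000 = 36050 μs.
Transmission budget = 98600 − 36050 = 62550 μs.
R ≥ L / t_tx = 12000 bits / 0.06255 s = 191.8 kbps.

191.8 kbps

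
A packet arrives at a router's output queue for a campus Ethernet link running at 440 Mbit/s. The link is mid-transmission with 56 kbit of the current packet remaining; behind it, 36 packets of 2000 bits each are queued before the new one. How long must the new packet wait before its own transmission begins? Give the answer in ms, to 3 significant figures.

Each queued packet: L/R = 2000/440000000 = 0.00454545 ms.
36 queued → 0.163636 ms.
Plus remaining 56000 bits of current packet: 0.127273 ms.
Queuing delay = 0.291 ms.

0.291 ms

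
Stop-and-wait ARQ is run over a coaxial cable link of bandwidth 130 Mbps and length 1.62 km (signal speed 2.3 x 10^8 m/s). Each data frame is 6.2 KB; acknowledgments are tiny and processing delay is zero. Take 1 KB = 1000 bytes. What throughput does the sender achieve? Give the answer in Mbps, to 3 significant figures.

t_tx = L/R = 49600/130000000 = 0.000381538 s.
t_prop = 1620/2.3e+08 = 7.04348e-06 s; RTT = 1.4087e-05 s.
Cycle = t_tx + RTT = 0.000395625 s.
Throughput = L / cycle = 49600 / 0.000395625 = 125 Mbps.

125 Mbps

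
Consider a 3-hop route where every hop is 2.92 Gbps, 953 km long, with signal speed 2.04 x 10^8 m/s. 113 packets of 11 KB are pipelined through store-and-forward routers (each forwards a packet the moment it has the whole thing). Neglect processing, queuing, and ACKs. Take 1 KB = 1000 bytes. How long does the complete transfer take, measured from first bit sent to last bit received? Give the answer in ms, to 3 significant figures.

17.5 ms

Per-hop transmission t_tx = L/R = 88000/2920000000 = 0.030137 ms.
Per-hop propagation t_prop = 953000/204000000 = 4.67157 ms.
Pipeline fill: first packet needs 3·t_tx to clear all hops; remaining 112 packets each add one t_tx.
Total = (3+113-1)·t_tx + 3·t_prop = 115·0.030137 + 3·4.67157 = 17.5 ms.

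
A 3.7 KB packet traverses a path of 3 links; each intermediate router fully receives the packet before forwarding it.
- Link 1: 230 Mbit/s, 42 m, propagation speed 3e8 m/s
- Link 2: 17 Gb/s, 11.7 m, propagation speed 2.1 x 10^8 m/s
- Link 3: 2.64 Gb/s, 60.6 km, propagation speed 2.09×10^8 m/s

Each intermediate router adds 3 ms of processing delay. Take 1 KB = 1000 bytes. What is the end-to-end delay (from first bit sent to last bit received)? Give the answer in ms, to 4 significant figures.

L = 29600 bits.
Transmission delays (L/R per hop): 0.128696, 0.00174118, 0.0112121 ms; sum = 0.141649 ms.
Propagation delays (d/s per hop): 0.00014, 5.57143e-05, 0.289952 ms; sum = 0.290148 ms.
Processing at 2 router(s): 2 × 3 ms = 6 ms.
End-to-end = 6.432 ms.

6.432 ms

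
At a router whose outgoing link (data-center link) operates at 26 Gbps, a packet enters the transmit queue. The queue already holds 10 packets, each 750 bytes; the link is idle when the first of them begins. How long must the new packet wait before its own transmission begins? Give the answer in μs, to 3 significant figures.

2.31 μs

Each queued packet: L/R = 6000/26000000000 = 0.230769 μs.
10 queued → 2.30769 μs.
Queuing delay = 2.31 μs.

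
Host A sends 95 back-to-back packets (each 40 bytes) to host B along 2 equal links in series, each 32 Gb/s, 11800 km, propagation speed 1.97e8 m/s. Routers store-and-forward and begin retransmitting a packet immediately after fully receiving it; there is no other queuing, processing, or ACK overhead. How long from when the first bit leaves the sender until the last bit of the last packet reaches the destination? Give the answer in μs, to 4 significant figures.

119800 μs

Per-hop transmission t_tx = L/R = 320/32000000000 = 0.01 μs.
Per-hop propagation t_prop = 11800000/197000000 = 59898.5 μs.
Pipeline fill: first packet needs 2·t_tx to clear all hops; remaining 94 packets each add one t_tx.
Total = (2+95-1)·t_tx + 2·t_prop = 96·0.01 + 2·59898.5 = 119800 μs.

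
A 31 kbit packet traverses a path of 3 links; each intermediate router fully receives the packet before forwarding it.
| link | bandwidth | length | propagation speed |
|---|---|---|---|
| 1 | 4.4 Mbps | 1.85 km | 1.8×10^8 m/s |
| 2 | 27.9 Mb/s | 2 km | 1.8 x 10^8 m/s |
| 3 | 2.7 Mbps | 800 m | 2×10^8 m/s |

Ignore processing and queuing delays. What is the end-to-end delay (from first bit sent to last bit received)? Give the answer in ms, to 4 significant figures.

L = 31000 bits.
Transmission delays (L/R per hop): 7.04545, 1.11111, 11.4815 ms; sum = 19.638 ms.
Propagation delays (d/s per hop): 0.0102778, 0.0111111, 0.004 ms; sum = 0.0253889 ms.
End-to-end = 19.66 ms.

19.66 ms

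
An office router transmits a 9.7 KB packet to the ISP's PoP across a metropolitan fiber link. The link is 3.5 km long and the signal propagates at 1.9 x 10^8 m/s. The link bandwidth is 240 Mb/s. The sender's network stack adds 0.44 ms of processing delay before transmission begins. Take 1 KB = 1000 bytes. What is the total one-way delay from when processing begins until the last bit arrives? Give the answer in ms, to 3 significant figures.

0.782 ms

L = 77600 bits.
Transmission delay = L/R = 77600 / 240000000 = 0.323333 ms.
Propagation delay = d/s = 3500 m / 190000000 m/s = 0.0184211 ms.
Plus processing delay 0.44 ms = 0.44 ms.
Total = 0.782 ms.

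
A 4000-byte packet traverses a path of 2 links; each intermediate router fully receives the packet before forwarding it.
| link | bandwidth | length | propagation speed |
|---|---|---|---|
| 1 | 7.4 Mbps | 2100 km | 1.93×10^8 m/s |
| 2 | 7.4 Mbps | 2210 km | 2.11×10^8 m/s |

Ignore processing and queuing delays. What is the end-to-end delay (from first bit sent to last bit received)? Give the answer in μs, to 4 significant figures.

L = 4000 × 8 = 32000 bits.
Transmission delay per hop = L/R = 32000/7400000 = 4324.32 μs; 2 hops → 8648.65 μs.
Propagation delays (d/s per hop): 10880.8, 10473.9 μs; sum = 21354.8 μs.
End-to-end = 30000 μs.

30000 μs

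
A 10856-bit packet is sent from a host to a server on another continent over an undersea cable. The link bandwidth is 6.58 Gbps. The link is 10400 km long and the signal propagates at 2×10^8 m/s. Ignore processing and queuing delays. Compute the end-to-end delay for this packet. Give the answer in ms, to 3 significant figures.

Transmission delay = L/R = 10856 / 6580000000 = 0.00164985 ms.
Propagation delay = d/s = 10400000 m / 200000000 m/s = 52 ms.
Total = 52.0 ms.

52.0 ms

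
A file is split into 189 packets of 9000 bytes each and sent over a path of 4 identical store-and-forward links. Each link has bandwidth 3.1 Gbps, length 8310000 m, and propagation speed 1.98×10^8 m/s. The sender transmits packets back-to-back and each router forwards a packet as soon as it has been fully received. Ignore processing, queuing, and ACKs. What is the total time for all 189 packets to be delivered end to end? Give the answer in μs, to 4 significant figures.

172300 μs

Per-hop transmission t_tx = L/R = 72000/3100000000 = 23.2258 μs.
Per-hop propagation t_prop = 8310000/198000000 = 41969.7 μs.
Pipeline fill: first packet needs 4·t_tx to clear all hops; remaining 188 packets each add one t_tx.
Total = (4+189-1)·t_tx + 4·t_prop = 192·23.2258 + 4·41969.7 = 172300 μs.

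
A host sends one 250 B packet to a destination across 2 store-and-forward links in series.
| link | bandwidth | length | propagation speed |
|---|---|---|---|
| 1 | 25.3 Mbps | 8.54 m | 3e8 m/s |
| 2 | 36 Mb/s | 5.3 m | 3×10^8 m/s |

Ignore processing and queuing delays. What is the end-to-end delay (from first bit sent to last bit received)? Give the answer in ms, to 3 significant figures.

0.135 ms

L = 250 × 8 = 2000 bits.
Transmission delays (L/R per hop): 0.0790514, 0.0555556 ms; sum = 0.134607 ms.
Propagation delays (d/s per hop): 2.84667e-05, 1.76667e-05 ms; sum = 4.61333e-05 ms.
End-to-end = 0.135 ms.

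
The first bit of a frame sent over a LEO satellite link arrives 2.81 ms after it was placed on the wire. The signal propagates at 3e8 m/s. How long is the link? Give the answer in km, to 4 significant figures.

843.0 km

d = s × t_prop = 300000000 × 0.00281 = 843.0 km.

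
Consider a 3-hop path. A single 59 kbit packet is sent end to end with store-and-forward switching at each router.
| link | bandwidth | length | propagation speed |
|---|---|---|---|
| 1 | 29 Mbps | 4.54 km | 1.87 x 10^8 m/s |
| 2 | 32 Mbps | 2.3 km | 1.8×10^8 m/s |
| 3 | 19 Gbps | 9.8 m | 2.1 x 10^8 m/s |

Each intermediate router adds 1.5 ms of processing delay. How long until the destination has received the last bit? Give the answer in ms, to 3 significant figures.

6.92 ms

L = 59000 bits.
Transmission delays (L/R per hop): 2.03448, 1.84375, 0.00310526 ms; sum = 3.88134 ms.
Propagation delays (d/s per hop): 0.0242781, 0.0127778, 4.66667e-05 ms; sum = 0.0371025 ms.
Processing at 2 router(s): 2 × 1.5 ms = 3 ms.
End-to-end = 6.92 ms.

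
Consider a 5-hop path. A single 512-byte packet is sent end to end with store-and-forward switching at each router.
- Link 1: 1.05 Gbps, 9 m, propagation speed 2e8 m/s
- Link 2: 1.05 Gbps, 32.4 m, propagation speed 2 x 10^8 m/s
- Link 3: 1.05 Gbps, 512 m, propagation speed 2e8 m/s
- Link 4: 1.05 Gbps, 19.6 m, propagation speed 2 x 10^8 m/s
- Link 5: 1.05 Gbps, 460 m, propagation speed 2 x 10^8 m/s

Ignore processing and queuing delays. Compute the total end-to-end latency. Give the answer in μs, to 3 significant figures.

24.7 μs

L = 512 × 8 = 4096 bits.
Transmission delay per hop = L/R = 4096/1050000000 = 3.90095 μs; 5 hops → 19.5048 μs.
Propagation delays (d/s per hop): 0.045, 0.162, 2.56, 0.098, 2.3 μs; sum = 5.165 μs.
End-to-end = 24.7 μs.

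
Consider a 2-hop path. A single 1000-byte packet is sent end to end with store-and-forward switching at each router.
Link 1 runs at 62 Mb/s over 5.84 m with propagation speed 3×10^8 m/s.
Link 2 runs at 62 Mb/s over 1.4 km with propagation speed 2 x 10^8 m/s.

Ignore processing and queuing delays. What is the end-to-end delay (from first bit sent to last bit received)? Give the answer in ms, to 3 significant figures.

L = 1000 × 8 = 8000 bits.
Transmission delay per hop = L/R = 8000/62000000 = 0.129032 ms; 2 hops → 0.258065 ms.
Propagation delays (d/s per hop): 1.94667e-05, 0.007 ms; sum = 0.00701947 ms.
End-to-end = 0.265 ms.

0.265 ms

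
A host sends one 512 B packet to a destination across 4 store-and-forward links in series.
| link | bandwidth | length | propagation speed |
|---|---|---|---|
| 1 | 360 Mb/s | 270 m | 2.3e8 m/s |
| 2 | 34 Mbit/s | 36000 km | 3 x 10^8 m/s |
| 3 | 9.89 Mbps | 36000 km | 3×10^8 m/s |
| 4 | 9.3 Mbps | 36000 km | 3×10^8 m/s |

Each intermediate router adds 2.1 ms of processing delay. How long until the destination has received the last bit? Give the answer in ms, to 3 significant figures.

L = 512 × 8 = 4096 bits.
Transmission delays (L/R per hop): 0.0113778, 0.120471, 0.414156, 0.44043 ms; sum = 0.986434 ms.
Propagation delays (d/s per hop): 0.00117391, 120, 120, 120 ms; sum = 360.001 ms.
Processing at 3 router(s): 3 × 2.1 ms = 6.3 ms.
End-to-end = 367 ms.

367 ms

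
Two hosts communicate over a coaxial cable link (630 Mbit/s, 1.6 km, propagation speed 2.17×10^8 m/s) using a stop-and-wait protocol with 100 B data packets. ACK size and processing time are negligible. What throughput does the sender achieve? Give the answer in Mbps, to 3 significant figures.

t_tx = L/R = 800/630000000 = 1.26984e-06 s.
t_prop = 1600/217000000 = 7.37327e-06 s; RTT = 1.47465e-05 s.
Cycle = t_tx + RTT = 1.60164e-05 s.
Throughput = L / cycle = 800 / 1.60164e-05 = 49.9 Mbps.

49.9 Mbps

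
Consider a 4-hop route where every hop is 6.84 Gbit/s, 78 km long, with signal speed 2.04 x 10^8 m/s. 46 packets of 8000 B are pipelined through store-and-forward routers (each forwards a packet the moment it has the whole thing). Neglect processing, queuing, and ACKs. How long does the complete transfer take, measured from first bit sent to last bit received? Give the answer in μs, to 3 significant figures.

Per-hop transmission t_tx = L/R = 64000/6840000000 = 9.35673 μs.
Per-hop propagation t_prop = 78000/204000000 = 382.353 μs.
Pipeline fill: first packet needs 4·t_tx to clear all hops; remaining 45 packets each add one t_tx.
Total = (4+46-1)·t_tx + 4·t_prop = 49·9.35673 + 4·382.353 = 1990 μs.

1990 μs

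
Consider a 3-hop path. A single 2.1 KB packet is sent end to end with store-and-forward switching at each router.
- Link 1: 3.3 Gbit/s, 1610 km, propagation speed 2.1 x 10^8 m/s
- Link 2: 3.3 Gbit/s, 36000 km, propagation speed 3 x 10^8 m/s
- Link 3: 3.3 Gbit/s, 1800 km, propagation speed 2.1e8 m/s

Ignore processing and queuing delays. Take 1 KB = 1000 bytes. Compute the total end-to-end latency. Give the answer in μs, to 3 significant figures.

136000 μs

L = 16800 bits.
Transmission delay per hop = L/R = 16800/3300000000 = 5.09091 μs; 3 hops → 15.2727 μs.
Propagation delays (d/s per hop): 7666.67, 120000, 8571.43 μs; sum = 136238 μs.
End-to-end = 136000 μs.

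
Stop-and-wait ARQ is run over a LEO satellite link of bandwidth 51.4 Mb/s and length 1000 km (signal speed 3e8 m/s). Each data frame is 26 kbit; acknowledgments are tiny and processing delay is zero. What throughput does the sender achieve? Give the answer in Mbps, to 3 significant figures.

3.62 Mbps

t_tx = L/R = 26000/51400000 = 0.000505837 s.
t_prop = 1000000/300000000 = 0.00333333 s; RTT = 0.00666667 s.
Cycle = t_tx + RTT = 0.0071725 s.
Throughput = L / cycle = 26000 / 0.0071725 = 3.62 Mbps.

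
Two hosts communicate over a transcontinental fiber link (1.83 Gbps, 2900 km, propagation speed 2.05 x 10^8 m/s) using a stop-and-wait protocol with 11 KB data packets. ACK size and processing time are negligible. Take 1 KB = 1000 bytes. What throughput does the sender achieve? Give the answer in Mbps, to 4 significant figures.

3.105 Mbps

t_tx = L/R = 88000/1830000000 = 4.80874e-05 s.
t_prop = 2900000/2.05e+08 = 0.0141463 s; RTT = 0.0282927 s.
Cycle = t_tx + RTT = 0.0283408 s.
Throughput = L / cycle = 88000 / 0.0283408 = 3.105 Mbps.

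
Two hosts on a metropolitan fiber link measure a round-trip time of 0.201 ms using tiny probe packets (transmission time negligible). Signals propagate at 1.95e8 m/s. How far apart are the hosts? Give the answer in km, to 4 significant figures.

19.60 km

One-way propagation = RTT/2 = 0.1005 ms.
d = s × t = 195000000 × 0.0001005 = 19.60 km.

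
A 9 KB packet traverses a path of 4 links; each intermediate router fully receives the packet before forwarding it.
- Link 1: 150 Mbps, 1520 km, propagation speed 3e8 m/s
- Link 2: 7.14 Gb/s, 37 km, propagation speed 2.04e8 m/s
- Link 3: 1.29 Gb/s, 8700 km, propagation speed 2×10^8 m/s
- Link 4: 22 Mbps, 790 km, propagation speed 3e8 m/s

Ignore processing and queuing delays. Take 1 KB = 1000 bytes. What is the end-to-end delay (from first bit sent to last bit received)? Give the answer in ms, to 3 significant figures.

L = 72000 bits.
Transmission delays (L/R per hop): 0.48, 0.010084, 0.055814, 3.27273 ms; sum = 3.81863 ms.
Propagation delays (d/s per hop): 5.06667, 0.181373, 43.5, 2.63333 ms; sum = 51.3814 ms.
End-to-end = 55.2 ms.

55.2 ms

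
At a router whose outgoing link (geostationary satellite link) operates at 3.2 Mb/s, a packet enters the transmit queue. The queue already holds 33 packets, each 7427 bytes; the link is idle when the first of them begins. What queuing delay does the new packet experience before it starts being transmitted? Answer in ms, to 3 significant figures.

Each queued packet: L/R = 59416/3200000 = 18.5675 ms.
33 queued → 612.728 ms.
Queuing delay = 613 ms.

613 ms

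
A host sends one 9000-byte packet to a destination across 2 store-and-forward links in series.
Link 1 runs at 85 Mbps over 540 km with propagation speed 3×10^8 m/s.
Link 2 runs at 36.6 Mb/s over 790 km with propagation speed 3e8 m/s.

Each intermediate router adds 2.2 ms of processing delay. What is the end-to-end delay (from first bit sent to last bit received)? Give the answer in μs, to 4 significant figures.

L = 9000 × 8 = 72000 bits.
Transmission delays (L/R per hop): 847.059, 1967.21 μs; sum = 2814.27 μs.
Propagation delays (d/s per hop): 1800, 2633.33 μs; sum = 4433.33 μs.
Processing at 1 router(s): 1 × 2.2 ms = 2200 μs.
End-to-end = 9448 μs.

9448 μs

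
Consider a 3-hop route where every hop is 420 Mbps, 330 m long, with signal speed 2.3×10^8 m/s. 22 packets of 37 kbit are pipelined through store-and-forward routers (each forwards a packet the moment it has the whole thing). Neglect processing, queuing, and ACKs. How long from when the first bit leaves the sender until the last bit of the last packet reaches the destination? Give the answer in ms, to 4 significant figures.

2.119 ms

Per-hop transmission t_tx = L/R = 37000/420000000 = 0.0880952 ms.
Per-hop propagation t_prop = 330/2.3e+08 = 0.00143478 ms.
Pipeline fill: first packet needs 3·t_tx to clear all hops; remaining 21 packets each add one t_tx.
Total = (3+22-1)·t_tx + 3·t_prop = 24·0.0880952 + 3·0.00143478 = 2.119 ms.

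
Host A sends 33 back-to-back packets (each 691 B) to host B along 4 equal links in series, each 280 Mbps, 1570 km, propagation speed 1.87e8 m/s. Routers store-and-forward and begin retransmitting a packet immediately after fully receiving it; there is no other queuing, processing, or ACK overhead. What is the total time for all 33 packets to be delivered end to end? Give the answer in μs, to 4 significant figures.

34290 μs

Per-hop transmission t_tx = L/R = 5528/280000000 = 19.7429 μs.
Per-hop propagation t_prop = 1570000/187000000 = 8395.72 μs.
Pipeline fill: first packet needs 4·t_tx to clear all hops; remaining 32 packets each add one t_tx.
Total = (4+33-1)·t_tx + 4·t_prop = 36·19.7429 + 4·8395.72 = 34290 μs.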